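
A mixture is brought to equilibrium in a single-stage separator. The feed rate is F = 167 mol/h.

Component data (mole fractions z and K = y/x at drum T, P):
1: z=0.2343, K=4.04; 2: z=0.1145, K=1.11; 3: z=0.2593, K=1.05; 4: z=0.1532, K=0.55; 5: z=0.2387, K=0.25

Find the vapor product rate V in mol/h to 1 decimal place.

V = 68.2 mol/h

Newton iteration, V/F⁰ = 0.34:
  V/F = 0.3400: g = 0.05345, g' = -0.8107 → V/F = 0.4059
  V/F = 0.4059: g = 0.00186, g' = -0.7597 → V/F = 0.4084
Converged at V/F = 0.4084.
Then V = V/F·F = 0.4084·167 = 68.2 mol/h and L = F − V = 98.8 mol/h.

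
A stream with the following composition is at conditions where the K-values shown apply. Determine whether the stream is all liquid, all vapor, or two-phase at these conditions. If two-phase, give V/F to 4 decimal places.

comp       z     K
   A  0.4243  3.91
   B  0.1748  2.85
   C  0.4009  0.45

ΣzᵢKᵢ = 2.3376; Σzᵢ/Kᵢ = 1.0607.
Both exceed 1, so a two-phase solution exists.
Rachford–Rice: g(ψ) = Σ zᵢ(Kᵢ−1)/(1+ψ(Kᵢ−1)) = 0.
Newton iteration, ψ⁰ = 0.5:
  ψ = 0.5000: g = 0.36680, g' = -0.9883 → ψ = 0.8711
  ψ = 0.8711: g = 0.04979, g' = -0.8222 → ψ = 0.9317
  ψ = 0.9317: g = -0.00080, g' = -0.8517 → ψ = 0.9307
Converged at ψ = 0.9307.

two-phase, V/F = 0.9307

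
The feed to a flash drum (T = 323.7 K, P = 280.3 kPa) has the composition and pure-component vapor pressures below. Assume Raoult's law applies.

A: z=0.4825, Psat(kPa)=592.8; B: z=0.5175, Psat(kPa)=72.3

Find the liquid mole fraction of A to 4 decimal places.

Raoult's law: Kᵢ = Pᵢˢᵃᵗ/P = Pᵢˢᵃᵗ/280.3.
  K_A = 592.8/280.3 = 2.114877, K_B = 72.3/280.3 = 0.257938
Material balance + equilibrium reduce to Σ zᵢ(Kᵢ−1)/(1+ψ(Kᵢ−1)) = 0.
Check two-phase: ΣzᵢKᵢ = 1.1539 > 1 and Σzᵢ/Kᵢ = 2.2344 > 1, so g(0) = 0.1539 > 0 and g(1) = -1.2344 < 0.
Iterate (Newton) starting at ψ = 0.44:
  ψ = 0.4400: g = -0.20929, g' = -0.8982 → ψ = 0.2070
  ψ = 0.2070: g = -0.01663, g' = -0.7937 → ψ = 0.1860
Converged at ψ = 0.1860.
Compositions from xᵢ = zᵢ/(1+ψ(Kᵢ−1)), yᵢ = Kᵢxᵢ:
  A: x = 0.3996, y = 0.8451
  B: x = 0.6004, y = 0.1549

x_A = 0.3996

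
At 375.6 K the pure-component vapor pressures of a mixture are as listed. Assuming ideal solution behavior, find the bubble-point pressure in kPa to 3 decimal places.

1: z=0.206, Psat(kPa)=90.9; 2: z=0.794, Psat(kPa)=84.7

At the bubble point ψ → 0, so ΣzᵢKᵢ = 1 with Kᵢ = Pᵢˢᵃᵗ/P ⇒ P = ΣzᵢPᵢˢᵃᵗ.
P = 0.206·90.9 + 0.794·84.7 = 85.977 kPa

Pbub = 85.977 kPa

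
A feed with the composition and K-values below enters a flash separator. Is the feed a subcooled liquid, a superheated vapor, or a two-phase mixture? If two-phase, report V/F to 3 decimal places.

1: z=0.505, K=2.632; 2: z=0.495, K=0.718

superheated vapor

ΣzᵢKᵢ = 1.685; Σzᵢ/Kᵢ = 0.881.
Since Σzᵢ/Kᵢ < 1 the mixture is above its dew point — single vapor phase.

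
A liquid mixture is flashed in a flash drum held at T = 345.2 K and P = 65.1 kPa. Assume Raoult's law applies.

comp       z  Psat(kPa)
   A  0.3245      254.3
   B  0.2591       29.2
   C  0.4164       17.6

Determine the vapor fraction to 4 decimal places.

Raoult's law: Kᵢ = Pᵢˢᵃᵗ/P = Pᵢˢᵃᵗ/65.1.
  K_A = 254.3/65.1 = 3.906298, K_B = 29.2/65.1 = 0.448541, K_C = 17.6/65.1 = 0.270353
Newton–Raphson from ψ = 0.64:
  ψ = 0.6400: g = -0.46107, g' = -1.3035 → ψ = 0.2863
  ψ = 0.2863: g = -0.03895, g' = -1.2819 → ψ = 0.2559
  ψ = 0.2559: g = 0.00090, g' = -1.3434 → ψ = 0.2566
Converged at ψ = 0.2566.

ψ = 0.2566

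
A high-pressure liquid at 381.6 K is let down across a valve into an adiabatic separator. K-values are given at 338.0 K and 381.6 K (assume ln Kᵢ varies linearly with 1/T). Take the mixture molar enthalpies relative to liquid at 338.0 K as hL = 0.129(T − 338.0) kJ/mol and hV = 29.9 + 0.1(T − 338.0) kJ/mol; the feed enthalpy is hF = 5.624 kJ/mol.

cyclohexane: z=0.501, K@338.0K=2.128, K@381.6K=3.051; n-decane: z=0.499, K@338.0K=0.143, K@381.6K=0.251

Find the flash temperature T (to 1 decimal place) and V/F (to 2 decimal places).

T = 341.5 K, V/F = 0.17

Adiabatic flash: solve Rachford–Rice at each trial T, then check hF = ψ·hV(T) + (1−ψ)·hL(T).
  T = 338.0 K: K = (2.128, 0.143), RR gives ψ = 0.142, H_out = 4.252 kJ/mol
  T = 381.6 K: K = (3.051, 0.251), RR gives ψ = 0.426, H_out = 17.812 kJ/mol
  T = 359.8 K: K = (2.576, 0.193), RR gives ψ = 0.304, H_out = 11.709 kJ/mol
  T = 348.9 K: K = (2.348, 0.167), RR gives ψ = 0.231, H_out = 8.246 kJ/mol
  T = 343.4 K: K = (2.236, 0.155), RR gives ψ = 0.189, H_out = 6.315 kJ/mol
  T = 340.7 K: K = (2.182, 0.149), RR gives ψ = 0.166, H_out = 5.307 kJ/mol
  T = 342.0 K: K = (2.208, 0.151), RR gives ψ = 0.177, H_out = 5.798 kJ/mol
Linear interpolation between T = 340.7 (H_out = 5.307) and T = 342.0 (H_out = 5.798) on hF = 5.624 gives T ≈ 341.5 K, at which ψ = 0.17.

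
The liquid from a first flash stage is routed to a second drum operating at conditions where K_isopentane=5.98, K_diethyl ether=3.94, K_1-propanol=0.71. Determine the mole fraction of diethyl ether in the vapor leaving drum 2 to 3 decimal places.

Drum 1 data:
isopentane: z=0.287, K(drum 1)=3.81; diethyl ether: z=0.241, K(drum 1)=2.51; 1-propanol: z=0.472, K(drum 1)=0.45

y_diethyl ether (drum 2) = 0.182

Drum 1:
Rachford–Rice: g(ψ₁) = Σ zᵢ(Kᵢ−1)/(1+ψ₁(Kᵢ−1)) = 0.
g(0) = ΣzᵢKᵢ − 1 = 0.911 and g(1) = 1 − Σzᵢ/Kᵢ = -0.220, so a root lies in (0, 1).
Newton–Raphson from ψ₁ = 0.34:
  ψ₁ = 0.340: g = 0.3336, g' = -1.049 → ψ₁ = 0.658
  ψ₁ = 0.658: g = 0.0587, g' = -0.768 → ψ₁ = 0.735
Converged at ψ₁ = 0.735.
Drum-1 compositions:
  isopentane: x = 0.094, y = 0.357
  diethyl ether: x = 0.114, y = 0.287
  1-propanol: x = 0.792, y = 0.356
Drum-2 feed = drum-1 liquid: z₂ = (0.0936, 0.1142, 0.7921).
Drum 2:
Rachford–Rice: g(ψ₂) = Σ zᵢ(Kᵢ−1)/(1+ψ₂(Kᵢ−1)) = 0.
g(0) = ΣzᵢKᵢ − 1 = 0.573 and g(1) = 1 − Σzᵢ/Kᵢ = -0.160, so a root lies in (0, 1).
Iterate (Newton) starting at ψ₂ = 0.5:
  ψ₂ = 0.500: g = 0.0009, g' = -0.444 → ψ₂ = 0.502
Converged at ψ₂ = 0.502.
  isopentane: x = 0.027, y = 0.160
  diethyl ether: x = 0.046, y = 0.182
  1-propanol: x = 0.927, y = 0.658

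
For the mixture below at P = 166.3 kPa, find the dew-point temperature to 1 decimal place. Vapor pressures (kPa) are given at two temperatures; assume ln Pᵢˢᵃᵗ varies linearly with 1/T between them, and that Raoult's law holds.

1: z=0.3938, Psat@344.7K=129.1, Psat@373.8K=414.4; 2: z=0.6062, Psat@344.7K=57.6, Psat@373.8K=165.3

T = 366.2 K

Dew-point temperature: Σzᵢ·P/Pᵢˢᵃᵗ(T) = 1. Interpolate ln Pᵢˢᵃᵗ = aᵢ + bᵢ/T.
  T = 344.7 K: ΣzᵢP/Pᵢˢᵃᵗ = 2.2575
  T = 373.8 K: ΣzᵢP/Pᵢˢᵃᵗ = 0.7679
  T = 359.2 K: ΣzᵢP/Pᵢˢᵃᵗ = 1.2902
  T = 366.5 K: ΣzᵢP/Pᵢˢᵃᵗ = 0.9902
  T = 362.9 K: ΣzᵢP/Pᵢˢᵃᵗ = 1.1267
  T = 364.7 K: ΣzᵢP/Pᵢˢᵃᵗ = 1.0559
Interpolating between 364.7 K and 366.5 K gives T ≈ 366.2 K.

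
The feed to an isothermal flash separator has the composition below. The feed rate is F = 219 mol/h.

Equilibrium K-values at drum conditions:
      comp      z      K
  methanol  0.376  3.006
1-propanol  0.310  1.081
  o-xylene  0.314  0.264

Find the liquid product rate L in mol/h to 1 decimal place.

L = 100.1 mol/h

Material balance + equilibrium reduce to Σ zᵢ(Kᵢ−1)/(1+ψ(Kᵢ−1)) = 0.
Feasibility: ΣzᵢKᵢ = 1.548, Σzᵢ/Kᵢ = 1.601 — both > 1, two phases present.
Iterate (Newton) starting at ψ = 0.48:
  ψ = 0.480: g = 0.0511, g' = -0.801 → ψ = 0.544
  ψ = 0.544: g = -0.0005, g' = -0.821 → ψ = 0.543
Converged at ψ = 0.543.
Then V = ψ·F = 0.5431·219 = 118.9 mol/h and L = F − V = 100.1 mol/h.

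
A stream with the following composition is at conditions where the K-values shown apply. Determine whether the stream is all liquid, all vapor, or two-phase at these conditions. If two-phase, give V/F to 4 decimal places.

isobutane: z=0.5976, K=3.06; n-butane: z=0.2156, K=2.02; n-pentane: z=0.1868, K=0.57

ΣzᵢKᵢ = 2.3706; Σzᵢ/Kᵢ = 0.6297.
Since Σzᵢ/Kᵢ < 1 the mixture is above its dew point — single vapor phase.

all vapor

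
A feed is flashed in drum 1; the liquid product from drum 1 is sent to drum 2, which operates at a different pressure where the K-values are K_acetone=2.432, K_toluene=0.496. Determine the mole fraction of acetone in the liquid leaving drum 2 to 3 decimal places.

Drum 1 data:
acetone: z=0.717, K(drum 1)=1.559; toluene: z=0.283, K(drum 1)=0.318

Drum 1:
Let ψ₁ = V/F and solve Σ zᵢ(Kᵢ−1)/(1+ψ₁(Kᵢ−1)) = 0.
Feasibility: ΣzᵢKᵢ = 1.208, Σzᵢ/Kᵢ = 1.350 — both > 1, two phases present.
Binary case is linear: z₁(K₁−1)(1+ψ₁(K₂−1)) + z₂(K₂−1)(1+ψ₁(K₁−1)) = 0
⇒ ψ₁ = [z₁(K₁−1)+z₂(K₂−1)] / [−(K₁−1)(K₂−1)] = 0.2078/0.3812 = 0.545
Drum-1 compositions:
  acetone: x = 0.550, y = 0.857
  toluene: x = 0.450, y = 0.143
Drum-2 feed = drum-1 liquid: z₂ = (0.5496, 0.4504).
Drum 2:
Material balance + equilibrium reduce to Σ zᵢ(Kᵢ−1)/(1+ψ₂(Kᵢ−1)) = 0.
Feasibility: ΣzᵢKᵢ = 1.560, Σzᵢ/Kᵢ = 1.134 — both > 1, two phases present.
Newton iteration, ψ₂⁰ = 0.66:
  ψ₂ = 0.660: g = 0.0644, g' = -0.555 → ψ₂ = 0.776
Converged at ψ₂ = 0.776.
  acetone: x = 0.260, y = 0.633
  toluene: x = 0.740, y = 0.367

x_acetone (drum 2) = 0.260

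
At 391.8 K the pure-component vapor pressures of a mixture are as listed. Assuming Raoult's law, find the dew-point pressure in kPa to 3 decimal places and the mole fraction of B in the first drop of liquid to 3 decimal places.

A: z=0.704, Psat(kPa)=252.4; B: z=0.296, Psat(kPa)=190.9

Pdew = 230.427 kPa, x_B = 0.357

At the dew point ψ → 1, so Σzᵢ/Kᵢ = 1 with Kᵢ = Pᵢˢᵃᵗ/P ⇒ 1/P = Σzᵢ/Pᵢˢᵃᵗ.
1/P = 0.704/252.4 + 0.296/190.9 = 0.004340 ⇒ P = 230.427 kPa
xᵢ = zᵢP/Pᵢˢᵃᵗ ⇒ x_B = 0.296·230.427/190.9 = 0.357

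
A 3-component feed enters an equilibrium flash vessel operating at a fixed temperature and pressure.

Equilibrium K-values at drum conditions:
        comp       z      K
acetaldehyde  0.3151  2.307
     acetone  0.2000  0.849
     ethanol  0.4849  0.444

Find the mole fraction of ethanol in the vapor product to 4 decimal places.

y_ethanol = 0.2400

Material balance + equilibrium reduce to Σ zᵢ(Kᵢ−1)/(1+ψ(Kᵢ−1)) = 0.
g(0) = ΣzᵢKᵢ − 1 = 0.1120 and g(1) = 1 − Σzᵢ/Kᵢ = -0.4643, so a root lies in (0, 1).
Newton iteration, ψ⁰ = 0.48:
  ψ = 0.4800: g = -0.14724, g' = -0.4875 → ψ = 0.1779
  ψ = 0.1779: g = 0.00389, g' = -0.5437 → ψ = 0.1851
Converged at ψ = 0.1851.
Compositions from xᵢ = zᵢ/(1+ψ(Kᵢ−1)), yᵢ = Kᵢxᵢ:
  acetaldehyde: x = 0.2537, y = 0.5853
  acetone: x = 0.2058, y = 0.1747
  ethanol: x = 0.5405, y = 0.2400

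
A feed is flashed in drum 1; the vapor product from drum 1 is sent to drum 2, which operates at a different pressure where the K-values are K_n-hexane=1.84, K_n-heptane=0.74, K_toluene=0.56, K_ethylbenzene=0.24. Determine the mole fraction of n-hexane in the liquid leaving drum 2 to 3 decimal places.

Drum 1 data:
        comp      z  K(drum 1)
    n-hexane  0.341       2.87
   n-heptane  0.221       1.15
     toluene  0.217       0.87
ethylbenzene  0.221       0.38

x_n-hexane (drum 2) = 0.356

Drum 1:
Material balance + equilibrium reduce to Σ zᵢ(Kᵢ−1)/(1+ψ₁(Kᵢ−1)) = 0.
Check two-phase: ΣzᵢKᵢ = 1.506 > 1 and Σzᵢ/Kᵢ = 1.142 > 1, so g(0) = 0.506 > 0 and g(1) = -0.142 < 0.
Newton–Raphson from ψ₁ = 0.5:
  ψ₁ = 0.500: g = 0.1316, g' = -0.505 → ψ₁ = 0.760
  ψ₁ = 0.760: g = 0.0025, g' = -0.516 → ψ₁ = 0.765
Converged at ψ₁ = 0.765.
Drum-1 compositions:
  n-hexane: x = 0.140, y = 0.403
  n-heptane: x = 0.198, y = 0.228
  toluene: x = 0.241, y = 0.210
  ethylbenzene: x = 0.421, y = 0.160
Drum-2 feed = drum-1 vapor: z₂ = (0.4026, 0.2280, 0.2096, 0.1598).
Drum 2:
Newton iteration, ψ₂⁰ = 0.5:
  ψ₂ = 0.500: g = -0.1441, g' = -0.468 → ψ₂ = 0.192
  ψ₂ = 0.192: g = -0.0142, g' = -0.403 → ψ₂ = 0.157
Converged at ψ₂ = 0.157.
  n-hexane: x = 0.356, y = 0.654
  n-heptane: x = 0.238, y = 0.176
  toluene: x = 0.225, y = 0.126
  ethylbenzene: x = 0.181, y = 0.044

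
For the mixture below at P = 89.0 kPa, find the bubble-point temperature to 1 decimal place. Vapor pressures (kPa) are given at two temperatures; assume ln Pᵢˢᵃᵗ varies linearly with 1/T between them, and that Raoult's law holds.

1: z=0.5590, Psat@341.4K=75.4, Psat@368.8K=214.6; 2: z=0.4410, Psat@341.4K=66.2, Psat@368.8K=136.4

Bubble-point temperature: ΣzᵢPᵢˢᵃᵗ(T) = P. Interpolate ln Pᵢˢᵃᵗ = aᵢ + bᵢ/T.
  T = 341.4 K: ΣzᵢPᵢˢᵃᵗ = 71.34 kPa
  T = 368.8 K: ΣzᵢPᵢˢᵃᵗ = 180.11 kPa
  T = 355.1 K: ΣzᵢPᵢˢᵃᵗ = 115.05 kPa
  T = 348.2 K: ΣzᵢPᵢˢᵃᵗ = 90.79 kPa
  T = 344.8 K: ΣzᵢPᵢˢᵃᵗ = 80.56 kPa
  T = 346.5 K: ΣzᵢPᵢˢᵃᵗ = 85.54 kPa
Interpolating between 346.5 K and 348.2 K gives T ≈ 347.6 K.

T = 347.6 K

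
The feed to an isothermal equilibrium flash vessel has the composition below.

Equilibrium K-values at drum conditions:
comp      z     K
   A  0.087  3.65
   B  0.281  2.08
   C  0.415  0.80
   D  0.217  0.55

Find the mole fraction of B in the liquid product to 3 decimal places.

Rachford–Rice: g(ψ) = Σ zᵢ(Kᵢ−1)/(1+ψ(Kᵢ−1)) = 0.
g(0) = ΣzᵢKᵢ − 1 = 0.353 and g(1) = 1 − Σzᵢ/Kᵢ = -0.072, so a root lies in (0, 1).
Iterate (Newton) starting at ψ = 0.56:
  ψ = 0.560: g = 0.0579, g' = -0.326 → ψ = 0.738
  ψ = 0.738: g = 0.0034, g' = -0.293 → ψ = 0.749
Converged at ψ = 0.749.
Compositions from xᵢ = zᵢ/(1+ψ(Kᵢ−1)), yᵢ = Kᵢxᵢ:
  A: x = 0.029, y = 0.106
  B: x = 0.155, y = 0.323
  C: x = 0.488, y = 0.391
  D: x = 0.327, y = 0.180

x_B = 0.155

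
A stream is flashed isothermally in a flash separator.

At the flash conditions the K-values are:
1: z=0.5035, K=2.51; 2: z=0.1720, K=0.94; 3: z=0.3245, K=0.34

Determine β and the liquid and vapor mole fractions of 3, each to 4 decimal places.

Material balance + equilibrium reduce to Σ zᵢ(Kᵢ−1)/(1+β(Kᵢ−1)) = 0.
Check two-phase: ΣzᵢKᵢ = 1.5358 > 1 and Σzᵢ/Kᵢ = 1.3380 > 1, so g(0) = 0.5358 > 0 and g(1) = -0.3380 < 0.
Newton–Raphson from β = 0.5:
  β = 0.5000: g = 0.10291, g' = -0.6883 → β = 0.6495
  β = 0.6495: g = -0.00178, g' = -0.7263 → β = 0.6471
Converged at β = 0.6471.
Compositions from xᵢ = zᵢ/(1+β(Kᵢ−1)), yᵢ = Kᵢxᵢ:
  1: x = 0.2547, y = 0.6392
  2: x = 0.1789, y = 0.1682
  3: x = 0.5664, y = 0.1926

β = 0.6471, x_3 = 0.5664, y_3 = 0.1926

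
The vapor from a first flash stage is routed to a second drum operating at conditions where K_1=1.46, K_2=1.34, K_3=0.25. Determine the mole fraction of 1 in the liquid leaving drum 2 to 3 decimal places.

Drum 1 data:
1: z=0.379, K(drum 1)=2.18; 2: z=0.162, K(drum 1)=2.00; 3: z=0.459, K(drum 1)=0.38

x_1 (drum 2) = 0.446

Drum 1:
Material balance + equilibrium reduce to Σ zᵢ(Kᵢ−1)/(1+ψ₁(Kᵢ−1)) = 0.
Feasibility: ΣzᵢKᵢ = 1.325, Σzᵢ/Kᵢ = 1.463 — both > 1, two phases present.
Newton–Raphson from ψ₁ = 0.66:
  ψ₁ = 0.660: g = -0.1327, g' = -0.731 → ψ₁ = 0.479
  ψ₁ = 0.479: g = -0.0092, g' = -0.646 → ψ₁ = 0.464
Converged at ψ₁ = 0.464.
Drum-1 compositions:
  1: x = 0.245, y = 0.534
  2: x = 0.111, y = 0.221
  3: x = 0.644, y = 0.245
Drum-2 feed = drum-1 vapor: z₂ = (0.5338, 0.2213, 0.2449).
Drum 2:
Material balance + equilibrium reduce to Σ zᵢ(Kᵢ−1)/(1+ψ₂(Kᵢ−1)) = 0.
Feasibility: ΣzᵢKᵢ = 1.137, Σzᵢ/Kᵢ = 1.510 — both > 1, two phases present.
Newton iteration, ψ₂⁰ = 0.57:
  ψ₂ = 0.570: g = -0.0633, g' = -0.509 → ψ₂ = 0.446
  ψ₂ = 0.446: g = -0.0068, g' = -0.408 → ψ₂ = 0.429
Converged at ψ₂ = 0.429.
  1: x = 0.446, y = 0.651
  2: x = 0.193, y = 0.259
  3: x = 0.361, y = 0.090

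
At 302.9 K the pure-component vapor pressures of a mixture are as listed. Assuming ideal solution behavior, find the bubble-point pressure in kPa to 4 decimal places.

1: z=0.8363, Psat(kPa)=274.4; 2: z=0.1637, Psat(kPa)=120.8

At the bubble point ψ → 0, so ΣzᵢKᵢ = 1 with Kᵢ = Pᵢˢᵃᵗ/P ⇒ P = ΣzᵢPᵢˢᵃᵗ.
P = 0.8363·274.4 + 0.1637·120.8 = 249.2557 kPa

Pbub = 249.2557 kPa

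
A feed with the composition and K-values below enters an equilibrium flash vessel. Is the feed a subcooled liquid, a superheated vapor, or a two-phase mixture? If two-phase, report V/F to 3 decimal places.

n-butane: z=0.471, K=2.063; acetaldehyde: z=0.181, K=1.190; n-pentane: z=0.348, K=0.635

ΣzᵢKᵢ = 1.408; Σzᵢ/Kᵢ = 0.928.
Since Σzᵢ/Kᵢ < 1 the mixture is above its dew point — single vapor phase.

superheated vapor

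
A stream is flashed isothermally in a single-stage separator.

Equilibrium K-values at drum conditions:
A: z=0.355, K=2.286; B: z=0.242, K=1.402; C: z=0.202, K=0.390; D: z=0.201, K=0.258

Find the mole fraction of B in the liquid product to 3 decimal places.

Rachford–Rice: g(ψ) = Σ zᵢ(Kᵢ−1)/(1+ψ(Kᵢ−1)) = 0.
Feasibility: ΣzᵢKᵢ = 1.281, Σzᵢ/Kᵢ = 1.625 — both > 1, two phases present.
Iterate (Newton) starting at ψ = 0.39:
  ψ = 0.390: g = 0.0166, g' = -0.638 → ψ = 0.416
Converged at ψ = 0.416.
Compositions from xᵢ = zᵢ/(1+ψ(Kᵢ−1)), yᵢ = Kᵢxᵢ:
  A: x = 0.231, y = 0.529
  B: x = 0.207, y = 0.291
  C: x = 0.271, y = 0.106
  D: x = 0.291, y = 0.075

x_B = 0.207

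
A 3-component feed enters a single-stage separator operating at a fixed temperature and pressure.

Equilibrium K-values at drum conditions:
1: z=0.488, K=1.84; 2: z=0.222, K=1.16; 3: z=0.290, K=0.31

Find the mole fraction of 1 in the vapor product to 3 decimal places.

y_1 = 0.621

Let ψ = V/F and solve Σ zᵢ(Kᵢ−1)/(1+ψ(Kᵢ−1)) = 0.
Check two-phase: ΣzᵢKᵢ = 1.245 > 1 and Σzᵢ/Kᵢ = 1.392 > 1, so g(0) = 0.245 > 0 and g(1) = -0.392 < 0.
Newton iteration, ψ⁰ = 0.32:
  ψ = 0.320: g = 0.1001, g' = -0.446 → ψ = 0.544
  ψ = 0.544: g = -0.0064, g' = -0.521 → ψ = 0.532
Converged at ψ = 0.532.
Compositions from xᵢ = zᵢ/(1+ψ(Kᵢ−1)), yᵢ = Kᵢxᵢ:
  1: x = 0.337, y = 0.621
  2: x = 0.205, y = 0.237
  3: x = 0.458, y = 0.142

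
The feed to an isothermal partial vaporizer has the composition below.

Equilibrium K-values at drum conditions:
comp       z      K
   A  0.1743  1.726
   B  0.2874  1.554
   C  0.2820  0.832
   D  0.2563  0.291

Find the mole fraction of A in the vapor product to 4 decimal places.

y_A = 0.2663

Let β = V/F and solve Σ zᵢ(Kᵢ−1)/(1+β(Kᵢ−1)) = 0.
g(0) = ΣzᵢKᵢ − 1 = 0.0567 and g(1) = 1 − Σzᵢ/Kᵢ = -0.5056, so a root lies in (0, 1).
Iterate (Newton) starting at β = 0.42:
  β = 0.4200: g = -0.08361, g' = -0.3825 → β = 0.2014
  β = 0.2014: g = -0.00739, g' = -0.3252 → β = 0.1787
  β = 0.1787: g = -0.00003, g' = -0.3224 → β = 0.1786
Converged at β = 0.1786.
Compositions from xᵢ = zᵢ/(1+β(Kᵢ−1)), yᵢ = Kᵢxᵢ:
  A: x = 0.1543, y = 0.2663
  B: x = 0.2615, y = 0.4064
  C: x = 0.2907, y = 0.2419
  D: x = 0.2935, y = 0.0854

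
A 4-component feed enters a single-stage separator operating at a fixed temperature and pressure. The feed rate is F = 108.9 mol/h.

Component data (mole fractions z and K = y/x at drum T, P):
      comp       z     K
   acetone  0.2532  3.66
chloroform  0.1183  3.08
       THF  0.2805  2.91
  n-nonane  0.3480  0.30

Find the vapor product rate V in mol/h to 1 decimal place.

Rachford–Rice: g(β) = Σ zᵢ(Kᵢ−1)/(1+β(Kᵢ−1)) = 0.
Check two-phase: ΣzᵢKᵢ = 2.2117 > 1 and Σzᵢ/Kᵢ = 1.3640 > 1, so g(0) = 1.2117 > 0 and g(1) = -0.3640 < 0.
Newton iteration, β⁰ = 0.41:
  β = 0.4100: g = 0.41378, g' = -1.2163 → β = 0.7502
  β = 0.7502: g = 0.02816, g' = -1.2068 → β = 0.7735
  β = 0.7735: g = -0.00043, g' = -1.2446 → β = 0.7732
Converged at β = 0.7732.
Then V = β·F = 0.7732·108.9 = 84.2 mol/h and L = F − V = 24.7 mol/h.

V = 84.2 mol/h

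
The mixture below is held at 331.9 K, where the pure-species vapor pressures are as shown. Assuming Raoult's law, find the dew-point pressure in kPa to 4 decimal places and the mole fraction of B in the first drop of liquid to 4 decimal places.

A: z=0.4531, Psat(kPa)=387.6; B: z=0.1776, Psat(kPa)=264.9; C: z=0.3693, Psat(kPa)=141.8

At the dew point ψ → 1, so Σzᵢ/Kᵢ = 1 with Kᵢ = Pᵢˢᵃᵗ/P ⇒ 1/P = Σzᵢ/Pᵢˢᵃᵗ.
1/P = 0.4531/387.6 + 0.1776/264.9 + 0.3693/141.8 = 0.0044438 ⇒ P = 225.0325 kPa
xᵢ = zᵢP/Pᵢˢᵃᵗ ⇒ x_B = 0.1776·225.0325/264.9 = 0.1509

Pdew = 225.0325 kPa, x_B = 0.1509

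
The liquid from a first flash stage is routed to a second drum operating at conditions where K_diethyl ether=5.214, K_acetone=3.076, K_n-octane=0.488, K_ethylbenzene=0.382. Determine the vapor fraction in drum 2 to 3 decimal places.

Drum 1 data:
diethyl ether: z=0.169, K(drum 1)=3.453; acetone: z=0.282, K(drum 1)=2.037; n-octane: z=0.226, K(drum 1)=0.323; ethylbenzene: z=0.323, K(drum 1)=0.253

Drum 1:
Rachford–Rice: g(ψ₁) = Σ zᵢ(Kᵢ−1)/(1+ψ₁(Kᵢ−1)) = 0.
Feasibility: ΣzᵢKᵢ = 1.313, Σzᵢ/Kᵢ = 2.164 — both > 1, two phases present.
Newton–Raphson from ψ₁ = 0.5:
  ψ₁ = 0.500: g = -0.2376, g' = -1.033 → ψ₁ = 0.270
  ψ₁ = 0.270: g = -0.0115, g' = -0.991 → ψ₁ = 0.258
Converged at ψ₁ = 0.258.
Drum-1 compositions:
  diethyl ether: x = 0.103, y = 0.357
  acetone: x = 0.222, y = 0.453
  n-octane: x = 0.274, y = 0.088
  ethylbenzene: x = 0.400, y = 0.101
Drum-2 feed = drum-1 liquid: z₂ = (0.1034, 0.2224, 0.2739, 0.4002).
Drum 2:
Let ψ₂ = V/F and solve Σ zᵢ(Kᵢ−1)/(1+ψ₂(Kᵢ−1)) = 0.
Feasibility: ΣzᵢKᵢ = 1.510, Σzᵢ/Kᵢ = 1.701 — both > 1, two phases present.
Newton–Raphson from ψ₂ = 0.5:
  ψ₂ = 0.500: g = -0.1796, g' = -0.871 → ψ₂ = 0.294
  ψ₂ = 0.294: g = 0.0143, g' = -1.064 → ψ₂ = 0.307
Converged at ψ₂ = 0.307.
  diethyl ether: x = 0.045, y = 0.235
  acetone: x = 0.136, y = 0.418
  n-octane: x = 0.325, y = 0.159
  ethylbenzene: x = 0.494, y = 0.189

V/F (drum 2) = 0.307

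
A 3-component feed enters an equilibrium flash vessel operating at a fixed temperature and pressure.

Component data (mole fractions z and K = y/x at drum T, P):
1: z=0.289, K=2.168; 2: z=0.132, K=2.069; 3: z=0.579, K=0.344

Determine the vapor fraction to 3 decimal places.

Newton–Raphson from ψ = 0.5:
  ψ = 0.500: g = -0.2602, g' = -0.773 → ψ = 0.163
  ψ = 0.163: g = -0.0219, g' = -0.700 → ψ = 0.132
Converged at ψ = 0.132.

ψ = 0.132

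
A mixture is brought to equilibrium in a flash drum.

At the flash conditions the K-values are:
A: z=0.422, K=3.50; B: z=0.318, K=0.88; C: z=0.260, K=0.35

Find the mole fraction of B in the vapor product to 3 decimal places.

y_B = 0.307

Rachford–Rice: g(V/F) = Σ zᵢ(Kᵢ−1)/(1+V/F(Kᵢ−1)) = 0.
g(0) = ΣzᵢKᵢ − 1 = 0.848 and g(1) = 1 − Σzᵢ/Kᵢ = -0.225, so a root lies in (0, 1).
Newton–Raphson from V/F = 0.34:
  V/F = 0.340: g = 0.3135, g' = -0.957 → V/F = 0.668
  V/F = 0.668: g = 0.0551, g' = -0.719 → V/F = 0.744
Converged at V/F = 0.744.
Compositions from xᵢ = zᵢ/(1+V/F(Kᵢ−1)), yᵢ = Kᵢxᵢ:
  A: x = 0.148, y = 0.517
  B: x = 0.349, y = 0.307
  C: x = 0.503, y = 0.176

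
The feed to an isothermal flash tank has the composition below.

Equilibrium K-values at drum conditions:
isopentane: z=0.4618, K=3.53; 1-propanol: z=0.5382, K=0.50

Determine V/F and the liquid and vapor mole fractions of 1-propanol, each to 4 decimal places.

V/F = 0.7109, x_1-propanol = 0.8350, y_1-propanol = 0.4175

Rachford–Rice: g(V/F) = Σ zᵢ(Kᵢ−1)/(1+V/F(Kᵢ−1)) = 0.
g(0) = ΣzᵢKᵢ − 1 = 0.8993 and g(1) = 1 − Σzᵢ/Kᵢ = -0.2072, so a root lies in (0, 1).
Iterate (Newton) starting at V/F = 0.3:
  V/F = 0.3000: g = 0.34763, g' = -1.1416 → V/F = 0.6045
  V/F = 0.6045: g = 0.07623, g' = -0.7384 → V/F = 0.7078
  V/F = 0.7078: g = 0.00219, g' = -0.7019 → V/F = 0.7109
Converged at V/F = 0.7109.
Compositions from xᵢ = zᵢ/(1+V/F(Kᵢ−1)), yᵢ = Kᵢxᵢ:
  isopentane: x = 0.1650, y = 0.5825
  1-propanol: x = 0.8350, y = 0.4175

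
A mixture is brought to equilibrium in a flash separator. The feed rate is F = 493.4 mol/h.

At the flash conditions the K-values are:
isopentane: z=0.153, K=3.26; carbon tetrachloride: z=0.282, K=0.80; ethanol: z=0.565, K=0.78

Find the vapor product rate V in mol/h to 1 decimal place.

Material balance + equilibrium reduce to Σ zᵢ(Kᵢ−1)/(1+β(Kᵢ−1)) = 0.
Feasibility: ΣzᵢKᵢ = 1.165, Σzᵢ/Kᵢ = 1.124 — both > 1, two phases present.
Newton iteration, β⁰ = 0.5:
  β = 0.500: g = -0.0400, g' = -0.221 → β = 0.319
  β = 0.319: g = 0.0071, g' = -0.309 → β = 0.342
Converged at β = 0.342.
Then V = β·F = 0.3423·493.4 = 168.9 mol/h and L = F − V = 324.5 mol/h.

V = 168.9 mol/h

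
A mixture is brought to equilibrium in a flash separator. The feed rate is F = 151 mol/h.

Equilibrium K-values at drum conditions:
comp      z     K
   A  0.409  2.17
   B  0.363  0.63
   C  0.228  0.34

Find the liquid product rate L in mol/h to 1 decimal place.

Newton–Raphson from ψ = 0.52:
  ψ = 0.520: g = -0.0979, g' = -0.523 → ψ = 0.333
  ψ = 0.333: g = -0.0016, g' = -0.518 → ψ = 0.330
Converged at ψ = 0.330.
Then V = ψ·F = 0.3297·151 = 49.8 mol/h and L = F − V = 101.2 mol/h.

L = 101.2 mol/h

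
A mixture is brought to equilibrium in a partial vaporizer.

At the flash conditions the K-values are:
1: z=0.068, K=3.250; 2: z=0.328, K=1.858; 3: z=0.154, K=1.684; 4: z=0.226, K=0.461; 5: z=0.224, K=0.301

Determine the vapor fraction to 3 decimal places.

Material balance + equilibrium reduce to Σ zᵢ(Kᵢ−1)/(1+ψ(Kᵢ−1)) = 0.
g(0) = ΣzᵢKᵢ − 1 = 0.261 and g(1) = 1 − Σzᵢ/Kᵢ = -0.523, so a root lies in (0, 1).
Newton–Raphson from ψ = 0.34:
  ψ = 0.340: g = 0.0355, g' = -0.589 → ψ = 0.400
Converged at ψ = 0.400.

ψ = 0.400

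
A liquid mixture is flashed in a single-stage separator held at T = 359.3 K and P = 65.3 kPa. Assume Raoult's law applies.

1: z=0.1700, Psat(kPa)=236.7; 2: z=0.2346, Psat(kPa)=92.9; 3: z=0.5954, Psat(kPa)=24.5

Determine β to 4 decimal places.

β = 0.1532

Raoult's law: Kᵢ = Pᵢˢᵃᵗ/P = Pᵢˢᵃᵗ/65.3.
  K_1 = 236.7/65.3 = 3.624809, K_2 = 92.9/65.3 = 1.422665, K_3 = 24.5/65.3 = 0.375191
Rachford–Rice: g(β) = Σ zᵢ(Kᵢ−1)/(1+β(Kᵢ−1)) = 0.
Check two-phase: ΣzᵢKᵢ = 1.1734 > 1 and Σzᵢ/Kᵢ = 1.7987 > 1, so g(0) = 0.1734 > 0 and g(1) = -0.7987 < 0.
Iterate (Newton) starting at β = 0.64:
  β = 0.6400: g = -0.37534, g' = -0.8344 → β = 0.1902
  β = 0.1902: g = -0.03277, g' = -0.8564 → β = 0.1519
  β = 0.1519: g = 0.00115, g' = -0.9194 → β = 0.1532
Converged at β = 0.1532.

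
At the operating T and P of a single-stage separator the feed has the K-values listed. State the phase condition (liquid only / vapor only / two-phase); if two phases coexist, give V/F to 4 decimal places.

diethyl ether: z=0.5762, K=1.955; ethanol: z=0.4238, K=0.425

two-phase, V/F = 0.5583

ΣzᵢKᵢ = 1.3066; Σzᵢ/Kᵢ = 1.2919.
Both exceed 1, so a two-phase solution exists.
Rachford–Rice: g(ψ) = Σ zᵢ(Kᵢ−1)/(1+ψ(Kᵢ−1)) = 0.
Binary case is linear: z₁(K₁−1)(1+ψ(K₂−1)) + z₂(K₂−1)(1+ψ(K₁−1)) = 0
⇒ ψ = [z₁(K₁−1)+z₂(K₂−1)] / [−(K₁−1)(K₂−1)] = 0.30659/0.54912 = 0.5583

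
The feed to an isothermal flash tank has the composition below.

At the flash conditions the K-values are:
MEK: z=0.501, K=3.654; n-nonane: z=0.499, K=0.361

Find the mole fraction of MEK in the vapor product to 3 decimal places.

y_MEK = 0.709

Material balance + equilibrium reduce to Σ zᵢ(Kᵢ−1)/(1+ψ(Kᵢ−1)) = 0.
Feasibility: ΣzᵢKᵢ = 2.011, Σzᵢ/Kᵢ = 1.519 — both > 1, two phases present.
Binary case is linear: z₁(K₁−1)(1+ψ(K₂−1)) + z₂(K₂−1)(1+ψ(K₁−1)) = 0
⇒ ψ = [z₁(K₁−1)+z₂(K₂−1)] / [−(K₁−1)(K₂−1)] = 1.0108/1.6959 = 0.596
Compositions from xᵢ = zᵢ/(1+ψ(Kᵢ−1)), yᵢ = Kᵢxᵢ:
  MEK: x = 0.194, y = 0.709
  n-nonane: x = 0.806, y = 0.291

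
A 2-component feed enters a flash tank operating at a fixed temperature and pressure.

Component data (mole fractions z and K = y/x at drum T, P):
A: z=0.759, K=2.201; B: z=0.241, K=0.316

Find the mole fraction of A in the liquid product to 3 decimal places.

Rachford–Rice: g(ψ) = Σ zᵢ(Kᵢ−1)/(1+ψ(Kᵢ−1)) = 0.
g(0) = ΣzᵢKᵢ − 1 = 0.747 and g(1) = 1 − Σzᵢ/Kᵢ = -0.108, so a root lies in (0, 1).
Binary case is linear: z₁(K₁−1)(1+ψ(K₂−1)) + z₂(K₂−1)(1+ψ(K₁−1)) = 0
⇒ ψ = [z₁(K₁−1)+z₂(K₂−1)] / [−(K₁−1)(K₂−1)] = 0.7467/0.8215 = 0.909
Compositions from xᵢ = zᵢ/(1+ψ(Kᵢ−1)), yᵢ = Kᵢxᵢ:
  A: x = 0.363, y = 0.799
  B: x = 0.637, y = 0.201

x_A = 0.363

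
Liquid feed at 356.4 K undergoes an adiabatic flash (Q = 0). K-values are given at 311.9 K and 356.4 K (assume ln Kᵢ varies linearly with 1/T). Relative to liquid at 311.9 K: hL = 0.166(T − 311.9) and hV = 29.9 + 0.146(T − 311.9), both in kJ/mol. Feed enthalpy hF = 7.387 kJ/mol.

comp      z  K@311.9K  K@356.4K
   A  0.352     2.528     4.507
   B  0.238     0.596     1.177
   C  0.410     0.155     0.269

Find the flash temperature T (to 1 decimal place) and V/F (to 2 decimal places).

Adiabatic flash: solve Rachford–Rice at each trial T, then check hF = ψ·hV(T) + (1−ψ)·hL(T).
  T = 311.9 K: K = (2.528, 0.596, 0.155), RR gives ψ = 0.088, H_out = 2.635 kJ/mol
  T = 356.4 K: K = (4.507, 1.177, 0.269), RR gives ψ = 0.513, H_out = 22.272 kJ/mol
  T = 334.1 K: K = (3.439, 0.856, 0.208), RR gives ψ = 0.330, H_out = 13.405 kJ/mol
  T = 323.0 K: K = (2.964, 0.719, 0.180), RR gives ψ = 0.221, H_out = 8.411 kJ/mol
  T = 317.4 K: K = (2.739, 0.655, 0.167), RR gives ψ = 0.158, H_out = 5.628 kJ/mol
  T = 320.2 K: K = (2.850, 0.686, 0.174), RR gives ψ = 0.191, H_out = 7.048 kJ/mol
  T = 321.6 K: K = (2.907, 0.702, 0.177), RR gives ψ = 0.206, H_out = 7.736 kJ/mol
Linear interpolation between T = 320.2 (H_out = 7.048) and T = 321.6 (H_out = 7.736) on hF = 7.387 gives T ≈ 320.9 K, at which ψ = 0.20.

T = 320.9 K, V/F = 0.20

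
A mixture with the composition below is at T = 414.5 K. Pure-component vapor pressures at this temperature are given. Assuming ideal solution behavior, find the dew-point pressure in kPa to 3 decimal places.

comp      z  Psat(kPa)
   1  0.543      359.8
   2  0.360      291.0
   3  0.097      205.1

At the dew point ψ → 1, so Σzᵢ/Kᵢ = 1 with Kᵢ = Pᵢˢᵃᵗ/P ⇒ 1/P = Σzᵢ/Pᵢˢᵃᵗ.
1/P = 0.543/359.8 + 0.360/291.0 + 0.097/205.1 = 0.003219 ⇒ P = 310.634 kPa

Pdew = 310.634 kPa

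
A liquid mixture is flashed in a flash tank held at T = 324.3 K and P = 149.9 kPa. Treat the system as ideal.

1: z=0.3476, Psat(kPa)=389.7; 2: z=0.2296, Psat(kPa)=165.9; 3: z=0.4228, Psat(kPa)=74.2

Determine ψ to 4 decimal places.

ψ = 0.6009

Raoult's law: Kᵢ = Pᵢˢᵃᵗ/P = Pᵢˢᵃᵗ/149.9.
  K_1 = 389.7/149.9 = 2.599733, K_2 = 165.9/149.9 = 1.106738, K_3 = 74.2/149.9 = 0.494997
Material balance + equilibrium reduce to Σ zᵢ(Kᵢ−1)/(1+ψ(Kᵢ−1)) = 0.
g(0) = ΣzᵢKᵢ − 1 = 0.3671 and g(1) = 1 − Σzᵢ/Kᵢ = -0.1953, so a root lies in (0, 1).
Newton iteration, ψ⁰ = 0.46:
  ψ = 0.4600: g = 0.06557, g' = -0.4805 → ψ = 0.5965
  ψ = 0.5965: g = 0.00204, g' = -0.4561 → ψ = 0.6009
Converged at ψ = 0.6009.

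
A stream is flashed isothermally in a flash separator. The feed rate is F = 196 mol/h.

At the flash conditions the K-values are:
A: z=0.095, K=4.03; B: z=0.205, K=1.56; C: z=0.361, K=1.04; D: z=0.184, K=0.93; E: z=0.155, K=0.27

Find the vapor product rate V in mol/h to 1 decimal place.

V = 111.5 mol/h

Rachford–Rice: g(V/F) = Σ zᵢ(Kᵢ−1)/(1+V/F(Kᵢ−1)) = 0.
Check two-phase: ΣzᵢKᵢ = 1.291 > 1 and Σzᵢ/Kᵢ = 1.274 > 1, so g(0) = 0.291 > 0 and g(1) = -0.274 < 0.
Iterate (Newton) starting at V/F = 0.5:
  V/F = 0.500: g = 0.0268, g' = -0.383 → V/F = 0.570
  V/F = 0.570: g = -0.0004, g' = -0.398 → V/F = 0.569
Converged at V/F = 0.569.
Then V = V/F·F = 0.5687·196 = 111.5 mol/h and L = F − V = 84.5 mol/h.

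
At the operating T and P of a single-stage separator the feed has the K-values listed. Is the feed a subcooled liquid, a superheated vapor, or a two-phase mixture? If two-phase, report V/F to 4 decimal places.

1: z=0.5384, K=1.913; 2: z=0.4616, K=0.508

two-phase, V/F = 0.5887

ΣzᵢKᵢ = 1.2645; Σzᵢ/Kᵢ = 1.1901.
Both exceed 1, so a two-phase solution exists.
Let ψ = V/F and solve Σ zᵢ(Kᵢ−1)/(1+ψ(Kᵢ−1)) = 0.
Iterate (Newton) starting at ψ = 0.63:
  ψ = 0.6300: g = -0.01706, g' = -0.4155 → ψ = 0.5889
  ψ = 0.5889: g = -0.00009, g' = -0.4113 → ψ = 0.5887
Converged at ψ = 0.5887.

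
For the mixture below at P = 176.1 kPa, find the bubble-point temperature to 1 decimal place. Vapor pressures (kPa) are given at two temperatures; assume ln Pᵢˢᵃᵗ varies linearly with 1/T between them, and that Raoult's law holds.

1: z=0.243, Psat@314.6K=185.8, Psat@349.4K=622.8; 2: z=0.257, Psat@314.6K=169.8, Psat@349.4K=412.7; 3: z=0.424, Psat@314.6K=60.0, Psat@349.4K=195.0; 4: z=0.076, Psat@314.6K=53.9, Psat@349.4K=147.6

T = 326.6 K

Bubble-point temperature: ΣzᵢPᵢˢᵃᵗ(T) = P. Interpolate ln Pᵢˢᵃᵗ = aᵢ + bᵢ/T.
  T = 314.6 K: ΣzᵢPᵢˢᵃᵗ = 118.32 kPa
  T = 349.4 K: ΣzᵢPᵢˢᵃᵗ = 351.30 kPa
  T = 332.0 K: ΣzᵢPᵢˢᵃᵗ = 209.22 kPa
  T = 323.3 K: ΣzᵢPᵢˢᵃᵗ = 158.43 kPa
  T = 327.6 K: ΣzᵢPᵢˢᵃᵗ = 182.08 kPa
  T = 325.5 K: ΣzᵢPᵢˢᵃᵗ = 170.19 kPa
  T = 326.6 K: ΣzᵢPᵢˢᵃᵗ = 176.33 kPa
Interpolating between 325.5 K and 326.6 K gives T ≈ 326.6 K.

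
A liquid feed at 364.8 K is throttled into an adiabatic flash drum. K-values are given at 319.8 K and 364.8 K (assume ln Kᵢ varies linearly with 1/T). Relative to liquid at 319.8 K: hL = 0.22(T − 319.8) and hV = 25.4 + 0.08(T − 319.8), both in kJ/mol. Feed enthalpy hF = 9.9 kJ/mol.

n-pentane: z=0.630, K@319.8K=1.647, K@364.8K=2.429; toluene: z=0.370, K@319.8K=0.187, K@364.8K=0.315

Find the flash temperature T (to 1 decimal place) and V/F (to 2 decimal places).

T = 328.6 K, V/F = 0.33

Adiabatic flash: solve Rachford–Rice at each trial T, then check hF = ψ·hV(T) + (1−ψ)·hL(T).
  T = 319.8 K: K = (1.647, 0.187), RR gives ψ = 0.203, H_out = 5.157 kJ/mol
  T = 364.8 K: K = (2.429, 0.315), RR gives ψ = 0.661, H_out = 22.521 kJ/mol
  T = 342.3 K: K = (2.026, 0.247), RR gives ψ = 0.476, H_out = 15.538 kJ/mol
  T = 331.1 K: K = (1.834, 0.216), RR gives ψ = 0.360, H_out = 11.058 kJ/mol
  T = 325.5 K: K = (1.740, 0.201), RR gives ψ = 0.289, H_out = 8.367 kJ/mol
  T = 328.3 K: K = (1.787, 0.209), RR gives ψ = 0.326, H_out = 9.760 kJ/mol
  T = 329.7 K: K = (1.810, 0.212), RR gives ψ = 0.343, H_out = 10.420 kJ/mol
Linear interpolation between T = 328.3 (H_out = 9.760) and T = 329.7 (H_out = 10.420) on hF = 9.9 gives T ≈ 328.6 K, at which ψ = 0.33.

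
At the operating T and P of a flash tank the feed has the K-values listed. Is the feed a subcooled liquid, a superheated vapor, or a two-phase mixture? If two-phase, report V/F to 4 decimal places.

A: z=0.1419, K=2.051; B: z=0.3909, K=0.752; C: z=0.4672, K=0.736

ΣzᵢKᵢ = 0.9289; Σzᵢ/Kᵢ = 1.2238.
Since ΣzᵢKᵢ < 1 the mixture is below its bubble point — single liquid phase.

subcooled liquid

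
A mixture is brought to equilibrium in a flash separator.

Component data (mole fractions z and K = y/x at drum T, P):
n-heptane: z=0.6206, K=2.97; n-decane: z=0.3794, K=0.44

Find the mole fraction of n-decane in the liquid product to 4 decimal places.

x_n-decane = 0.7787

Let β = V/F and solve Σ zᵢ(Kᵢ−1)/(1+β(Kᵢ−1)) = 0.
g(0) = ΣzᵢKᵢ − 1 = 1.0101 and g(1) = 1 − Σzᵢ/Kᵢ = -0.0712, so a root lies in (0, 1).
Newton–Raphson from β = 0.5:
  β = 0.5000: g = 0.32082, g' = -0.8408 → β = 0.8816
  β = 0.8816: g = 0.02711, g' = -0.7857 → β = 0.9161
  β = 0.9161: g = -0.00037, g' = -0.8079 → β = 0.9156
Converged at β = 0.9156.
Compositions from xᵢ = zᵢ/(1+β(Kᵢ−1)), yᵢ = Kᵢxᵢ:
  n-heptane: x = 0.2213, y = 0.6574
  n-decane: x = 0.7787, y = 0.3426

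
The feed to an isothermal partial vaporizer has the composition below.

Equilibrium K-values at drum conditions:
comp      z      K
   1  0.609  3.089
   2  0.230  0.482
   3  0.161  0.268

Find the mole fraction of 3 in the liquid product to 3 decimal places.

Let β = V/F and solve Σ zᵢ(Kᵢ−1)/(1+β(Kᵢ−1)) = 0.
g(0) = ΣzᵢKᵢ − 1 = 1.035 and g(1) = 1 − Σzᵢ/Kᵢ = -0.275, so a root lies in (0, 1).
Iterate (Newton) starting at β = 0.5:
  β = 0.500: g = 0.2756, g' = -0.963 → β = 0.786
  β = 0.786: g = 0.0028, g' = -1.035 → β = 0.789
Converged at β = 0.789.
Compositions from xᵢ = zᵢ/(1+β(Kᵢ−1)), yᵢ = Kᵢxᵢ:
  1: x = 0.230, y = 0.710
  2: x = 0.389, y = 0.187
  3: x = 0.381, y = 0.102

x_3 = 0.381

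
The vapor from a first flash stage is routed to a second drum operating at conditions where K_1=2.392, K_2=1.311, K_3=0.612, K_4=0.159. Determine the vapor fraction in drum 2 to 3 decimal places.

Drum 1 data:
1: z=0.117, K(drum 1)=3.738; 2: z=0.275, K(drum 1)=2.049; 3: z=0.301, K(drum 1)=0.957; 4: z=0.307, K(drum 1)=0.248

V/F (drum 2) = 0.435

Drum 1:
Let ψ₁ = V/F and solve Σ zᵢ(Kᵢ−1)/(1+ψ₁(Kᵢ−1)) = 0.
Feasibility: ΣzᵢKᵢ = 1.365, Σzᵢ/Kᵢ = 1.718 — both > 1, two phases present.
Newton iteration, ψ₁⁰ = 0.5:
  ψ₁ = 0.500: g = -0.0588, g' = -0.733 → ψ₁ = 0.420
  ψ₁ = 0.420: g = -0.0013, g' = -0.707 → ψ₁ = 0.418
Converged at ψ₁ = 0.418.
Drum-1 compositions:
  1: x = 0.055, y = 0.204
  2: x = 0.191, y = 0.392
  3: x = 0.307, y = 0.293
  4: x = 0.448, y = 0.111
Drum-2 feed = drum-1 vapor: z₂ = (0.2039, 0.3917, 0.2933, 0.1110).
Drum 2:
Rachford–Rice: g(ψ₂) = Σ zᵢ(Kᵢ−1)/(1+ψ₂(Kᵢ−1)) = 0.
Feasibility: ΣzᵢKᵢ = 1.198, Σzᵢ/Kᵢ = 1.562 — both > 1, two phases present.
Iterate (Newton) starting at ψ₂ = 0.36:
  ψ₂ = 0.360: g = 0.0324, g' = -0.427 → ψ₂ = 0.436
  ψ₂ = 0.436: g = -0.0005, g' = -0.442 → ψ₂ = 0.435
Converged at ψ₂ = 0.435.
  1: x = 0.127, y = 0.304
  2: x = 0.345, y = 0.452
  3: x = 0.353, y = 0.216
  4: x = 0.175, y = 0.028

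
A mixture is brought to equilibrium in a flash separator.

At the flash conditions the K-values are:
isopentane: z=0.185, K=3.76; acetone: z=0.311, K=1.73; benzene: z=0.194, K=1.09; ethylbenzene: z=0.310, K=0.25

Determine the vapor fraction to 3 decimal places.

Newton–Raphson from ψ = 0.63:
  ψ = 0.630: g = -0.0823, g' = -0.894 → ψ = 0.538
  ψ = 0.538: g = -0.0046, g' = -0.805 → ψ = 0.532
Converged at ψ = 0.532.

ψ = 0.532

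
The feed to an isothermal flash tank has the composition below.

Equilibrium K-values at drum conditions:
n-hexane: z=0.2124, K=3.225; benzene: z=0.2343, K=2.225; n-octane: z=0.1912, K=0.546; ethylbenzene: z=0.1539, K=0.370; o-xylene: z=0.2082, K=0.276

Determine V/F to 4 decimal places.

V/F = 0.3938

Material balance + equilibrium reduce to Σ zᵢ(Kᵢ−1)/(1+V/F(Kᵢ−1)) = 0.
Check two-phase: ΣzᵢKᵢ = 1.4251 > 1 and Σzᵢ/Kᵢ = 1.6916 > 1, so g(0) = 0.4251 > 0 and g(1) = -0.6916 < 0.
Iterate (Newton) starting at V/F = 0.64:
  V/F = 0.6400: g = -0.20986, g' = -0.9182 → V/F = 0.4114
  V/F = 0.4114: g = -0.01476, g' = -0.8343 → V/F = 0.3938
Converged at V/F = 0.3938.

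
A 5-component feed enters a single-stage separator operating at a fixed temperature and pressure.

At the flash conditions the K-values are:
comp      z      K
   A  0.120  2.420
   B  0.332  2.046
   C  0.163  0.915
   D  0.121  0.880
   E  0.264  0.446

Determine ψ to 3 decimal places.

ψ = 0.741

Newton iteration, ψ⁰ = 0.59:
  ψ = 0.590: g = 0.0600, g' = -0.393 → ψ = 0.743
  ψ = 0.743: g = -0.0009, g' = -0.410 → ψ = 0.741
Converged at ψ = 0.741.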